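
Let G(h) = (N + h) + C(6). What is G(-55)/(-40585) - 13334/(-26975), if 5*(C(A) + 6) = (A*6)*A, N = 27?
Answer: 108182444/218956075 ≈ 0.49408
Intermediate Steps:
C(A) = -6 + 6*A**2/5 (C(A) = -6 + ((A*6)*A)/5 = -6 + ((6*A)*A)/5 = -6 + (6*A**2)/5 = -6 + 6*A**2/5)
G(h) = 321/5 + h (G(h) = (27 + h) + (-6 + (6/5)*6**2) = (27 + h) + (-6 + (6/5)*36) = (27 + h) + (-6 + 216/5) = (27 + h) + 186/5 = 321/5 + h)
G(-55)/(-40585) - 13334/(-26975) = (321/5 - 55)/(-40585) - 13334/(-26975) = (46/5)*(-1/40585) - 13334*(-1/26975) = -46/202925 + 13334/26975 = 108182444/218956075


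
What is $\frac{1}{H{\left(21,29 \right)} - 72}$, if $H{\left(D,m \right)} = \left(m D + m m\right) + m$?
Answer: $\frac{1}{1407} \approx 0.00071073$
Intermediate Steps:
$H{\left(D,m \right)} = m + m^{2} + D m$ ($H{\left(D,m \right)} = \left(D m + m^{2}\right) + m = \left(m^{2} + D m\right) + m = m + m^{2} + D m$)
$\frac{1}{H{\left(21,29 \right)} - 72} = \frac{1}{29 \left(1 + 21 + 29\right) - 72} = \frac{1}{29 \cdot 51 - 72} = \frac{1}{1479 - 72} = \frac{1}{1407}$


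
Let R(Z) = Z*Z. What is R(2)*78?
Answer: 312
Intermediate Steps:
R(Z) = Z**2
R(2)*78 = 2**2*78 = 4*78 = 312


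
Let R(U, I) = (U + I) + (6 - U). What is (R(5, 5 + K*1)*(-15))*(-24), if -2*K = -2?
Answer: 4320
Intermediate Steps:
K = 1 (K = -½*(-2) = 1)
R(U, I) = 6 + I (R(U, I) = (I + U) + (6 - U) = 6 + I)
(R(5, 5 + K*1)*(-15))*(-24) = ((6 + (5 + 1*1))*(-15))*(-24) = ((6 + (5 + 1))*(-15))*(-24) = ((6 + 6)*(-15))*(-24) = (12*(-15))*(-24) = -180*(-24) = 4320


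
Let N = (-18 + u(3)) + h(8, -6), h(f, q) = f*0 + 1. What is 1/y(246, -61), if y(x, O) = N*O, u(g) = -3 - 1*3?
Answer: 1/1403 ≈ 0.00071276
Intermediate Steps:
u(g) = -6 (u(g) = -3 - 3 = -6)
h(f, q) = 1 (h(f, q) = 0 + 1 = 1)
N = -23 (N = (-18 - 6) + 1 = -24 + 1 = -23)
y(x, O) = -23*O
1/y(246, -61) = 1/(-23*(-61)) = 1/1403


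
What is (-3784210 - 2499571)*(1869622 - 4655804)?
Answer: 17507757514142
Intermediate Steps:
(-3784210 - 2499571)*(1869622 - 4655804) = -6283781*(-2786182) = 17507757514142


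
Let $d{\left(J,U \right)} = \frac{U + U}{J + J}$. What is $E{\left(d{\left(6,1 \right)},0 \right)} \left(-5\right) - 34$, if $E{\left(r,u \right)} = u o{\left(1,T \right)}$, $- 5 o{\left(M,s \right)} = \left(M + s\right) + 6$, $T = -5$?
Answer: $-34$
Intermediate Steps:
$o{\left(M,s \right)} = - \frac{6}{5} - \frac{M}{5} - \frac{s}{5}$ ($o{\left(M,s \right)} = - \frac{\left(M + s\right) + 6}{5} = - \frac{6 + M + s}{5} = - \frac{6}{5} - \frac{M}{5} - \frac{s}{5}$)
$d{\left(J,U \right)} = \frac{U}{J}$ ($d{\left(J,U \right)} = \frac{2 U}{2 J} = 2 U \frac{1}{2 J} = \frac{U}{J}$)
$E{\left(r,u \right)} = - \frac{2 u}{5}$ ($E{\left(r,u \right)} = u \left(- \frac{6}{5} - \frac{1}{5} - -1\right) = u \left(- \frac{6}{5} - \frac{1}{5} + 1\right) = u \left(- \frac{2}{5}\right) = - \frac{2 u}{5}$)
$E{\left(d{\left(6,1 \right)},0 \right)} \left(-5\right) - 34 = \left(- \frac{2}{5}\right) 0 \left(-5\right) - 34 = 0 \left(-5\right) - 34 = 0 - 34 = -34$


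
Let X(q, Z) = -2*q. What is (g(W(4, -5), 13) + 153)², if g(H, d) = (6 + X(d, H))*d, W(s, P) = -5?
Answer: 11449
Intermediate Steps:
g(H, d) = d*(6 - 2*d) (g(H, d) = (6 - 2*d)*d = d*(6 - 2*d))
(g(W(4, -5), 13) + 153)² = (2*13*(3 - 1*13) + 153)² = (2*13*(3 - 13) + 153)² = (2*13*(-10) + 153)² = (-260 + 153)² = (-107)² = 11449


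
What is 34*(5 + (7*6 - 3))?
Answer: 1496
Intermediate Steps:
34*(5 + (7*6 - 3)) = 34*(5 + (42 - 3)) = 34*(5 + 39) = 34*44 = 1496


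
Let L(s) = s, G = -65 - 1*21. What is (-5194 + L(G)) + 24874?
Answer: 19594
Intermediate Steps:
G = -86 (G = -65 - 21 = -86)
(-5194 + L(G)) + 24874 = (-5194 - 86) + 24874 = -5280 + 24874 = 19594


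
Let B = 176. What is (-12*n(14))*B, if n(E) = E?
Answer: -29568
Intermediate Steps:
(-12*n(14))*B = -12*14*176 = -168*176 = -29568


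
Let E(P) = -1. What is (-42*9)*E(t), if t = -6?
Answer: 378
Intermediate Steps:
(-42*9)*E(t) = -42*9*(-1) = -378*(-1) = 378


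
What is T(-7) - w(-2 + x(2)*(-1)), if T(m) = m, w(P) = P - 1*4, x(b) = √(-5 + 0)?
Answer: -1 + I*√5 ≈ -1.0 + 2.2361*I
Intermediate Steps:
x(b) = I*√5 (x(b) = √(-5) = I*√5)
w(P) = -4 + P (w(P) = P - 4 = -4 + P)
T(-7) - w(-2 + x(2)*(-1)) = -7 - (-4 + (-2 + (I*√5)*(-1))) = -7 - (-4 + (-2 - I*√5)) = -7 - (-6 - I*√5) = -7 + (6 + I*√5) = -1 + I*√5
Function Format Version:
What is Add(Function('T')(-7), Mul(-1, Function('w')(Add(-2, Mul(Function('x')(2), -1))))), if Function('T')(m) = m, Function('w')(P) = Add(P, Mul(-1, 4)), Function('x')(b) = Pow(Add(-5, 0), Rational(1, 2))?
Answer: Add(-1, Mul(I, Pow(5, Rational(1, 2)))) ≈ Add(-1.0000, Mul(2.2361, I))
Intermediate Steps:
Function('x')(b) = Mul(I, Pow(5, Rational(1, 2))) (Function('x')(b) = Pow(-5, Rational(1, 2)) = Mul(I, Pow(5, Rational(1, 2))))
Function('w')(P) = Add(-4, P) (Function('w')(P) = Add(P, -4) = Add(-4, P))
Add(Function('T')(-7), Mul(-1, Function('w')(Add(-2, Mul(Function('x')(2), -1))))) = Add(-7, Mul(-1, Add(-4, Add(-2, Mul(Mul(I, Pow(5, Rational(1, 2))), -1))))) = Add(-7, Mul(-1, Add(-4, Add(-2, Mul(-1, I, Pow(5, Rational(1, 2))))))) = Add(-7, Mul(-1, Add(-6, Mul(-1, I, Pow(5, Rational(1, 2)))))) = Add(-7, Add(6, Mul(I, Pow(5, Rational(1, 2))))) = Add(-1, Mul(I, Pow(5, Rational(1, 2))))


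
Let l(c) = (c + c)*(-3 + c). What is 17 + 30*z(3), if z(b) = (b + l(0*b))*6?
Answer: 557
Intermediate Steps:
l(c) = 2*c*(-3 + c) (l(c) = (2*c)*(-3 + c) = 2*c*(-3 + c))
z(b) = 6*b (z(b) = (b + 2*(0*b)*(-3 + 0*b))*6 = (b + 2*0*(-3 + 0))*6 = (b + 2*0*(-3))*6 = (b + 0)*6 = b*6 = 6*b)
17 + 30*z(3) = 17 + 30*(6*3) = 17 + 30*18 = 17 + 540 = 557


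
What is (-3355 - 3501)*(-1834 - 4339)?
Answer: 42322088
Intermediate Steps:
(-3355 - 3501)*(-1834 - 4339) = -6856*(-6173) = 42322088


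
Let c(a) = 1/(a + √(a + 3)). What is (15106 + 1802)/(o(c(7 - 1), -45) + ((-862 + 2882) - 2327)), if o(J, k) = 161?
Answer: -8454/73 ≈ -115.81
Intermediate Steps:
c(a) = 1/(a + √(3 + a))
(15106 + 1802)/(o(c(7 - 1), -45) + ((-862 + 2882) - 2327)) = (15106 + 1802)/(161 + ((-862 + 2882) - 2327)) = 16908/(161 + (2020 - 2327)) = 16908/(161 - 307) = 16908/(-146) = 16908*(-1/146) = -8454/73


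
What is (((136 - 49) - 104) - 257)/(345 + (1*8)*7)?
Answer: -274/401 ≈ -0.68329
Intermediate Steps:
(((136 - 49) - 104) - 257)/(345 + (1*8)*7) = ((87 - 104) - 257)/(345 + 8*7) = (-17 - 257)/(345 + 56) = -274/401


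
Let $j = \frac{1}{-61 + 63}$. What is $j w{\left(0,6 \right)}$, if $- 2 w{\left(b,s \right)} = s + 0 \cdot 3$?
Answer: $- \frac{3}{2} \approx -1.5$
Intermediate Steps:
$w{\left(b,s \right)} = - \frac{s}{2}$ ($w{\left(b,s \right)} = - \frac{s + 0 \cdot 3}{2} = - \frac{s + 0}{2} = - \frac{s}{2}$)
$j = \frac{1}{2} \approx 0.5$
$j w{\left(0,6 \right)} = \frac{\left(- \frac{1}{2}\right) 6}{2} = \frac{1}{2} \left(-3\right) = - \frac{3}{2}$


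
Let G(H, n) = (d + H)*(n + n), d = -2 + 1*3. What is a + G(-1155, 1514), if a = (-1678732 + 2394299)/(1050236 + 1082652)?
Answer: -7452975417489/2132888 ≈ -3.4943e+6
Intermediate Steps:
d = 1 (d = -2 + 3 = 1)
G(H, n) = 2*n*(1 + H) (G(H, n) = (1 + H)*(n + n) = (1 + H)*(2*n) = 2*n*(1 + H))
a = 715567/2132888 ≈ 0.33549
a + G(-1155, 1514) = 715567/2132888 + 2*1514*(1 - 1155) = 715567/2132888 + 2*1514*(-1154) = 715567/2132888 - 3494312 = -7452975417489/2132888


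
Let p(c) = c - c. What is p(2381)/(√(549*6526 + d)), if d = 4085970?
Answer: 0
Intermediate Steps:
p(c) = 0
p(2381)/(√(549*6526 + d)) = 0/(√(549*6526 + 4085970)) = 0/(√(3582774 + 4085970)) = 0/(√7668744) = 0/((2*√1917186)) = 0*(√1917186/3834372) = 0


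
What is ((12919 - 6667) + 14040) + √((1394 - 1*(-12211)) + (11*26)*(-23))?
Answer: 20292 + √7027 ≈ 20376.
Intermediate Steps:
((12919 - 6667) + 14040) + √((1394 - 1*(-12211)) + (11*26)*(-23)) = (6252 + 14040) + √((1394 + 12211) + 286*(-23)) = 20292 + √(13605 - 6578) = 20292 + √7027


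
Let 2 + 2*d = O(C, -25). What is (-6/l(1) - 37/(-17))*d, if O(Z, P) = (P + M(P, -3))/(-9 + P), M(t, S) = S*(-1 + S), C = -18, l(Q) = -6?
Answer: -1485/578 ≈ -2.5692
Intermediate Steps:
O(Z, P) = (12 + P)/(-9 + P) (O(Z, P) = (P - 3*(-1 - 3))/(-9 + P) = (P - 3*(-4))/(-9 + P) = (P + 12)/(-9 + P) = (12 + P)/(-9 + P))
d = -55/68 (d = -1 + ((12 - 25)/(-9 - 25))/2 = -1 + (-13/(-34))/2 = -1 + (-1/34*(-13))/2 = -1 + (1/2)*(13/34) = -1 + 13/68 = -55/68 ≈ -0.80882)
(-6/l(1) - 37/(-17))*d = (-6/(-6) - 37/(-17))*(-55/68) = (-6*(-1/6) - 37*(-1/17))*(-55/68) = (1 + 37/17)*(-55/68) = (54/17)*(-55/68) = -1485/578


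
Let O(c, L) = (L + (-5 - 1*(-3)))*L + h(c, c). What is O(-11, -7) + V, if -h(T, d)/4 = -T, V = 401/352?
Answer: 7089/352 ≈ 20.139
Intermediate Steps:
V = 401/352 (V = 401*(1/352) = 401/352 ≈ 1.1392)
h(T, d) = 4*T (h(T, d) = -(-4)*T = 4*T)
O(c, L) = 4*c + L*(-2 + L) (O(c, L) = (L + (-5 - 1*(-3)))*L + 4*c = (L + (-5 + 3))*L + 4*c = (L - 2)*L + 4*c = (-2 + L)*L + 4*c = L*(-2 + L) + 4*c = 4*c + L*(-2 + L))
O(-11, -7) + V = ((-7)² - 2*(-7) + 4*(-11)) + 401/352 = (49 + 14 - 44) + 401/352 = 19 + 401/352 = 7089/352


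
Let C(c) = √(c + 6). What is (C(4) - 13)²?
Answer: (13 - √10)² ≈ 96.781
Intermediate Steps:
C(c) = √(6 + c)
(C(4) - 13)² = (√(6 + 4) - 13)² = (√10 - 13)² = (-13 + √10)²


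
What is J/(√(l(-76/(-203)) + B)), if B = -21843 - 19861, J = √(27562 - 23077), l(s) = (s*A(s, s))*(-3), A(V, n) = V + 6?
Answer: -203*I*√481822195530/429718792 ≈ -0.32791*I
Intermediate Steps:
A(V, n) = 6 + V
l(s) = -3*s*(6 + s) (l(s) = (s*(6 + s))*(-3) = -3*s*(6 + s))
J = √4485 ≈ 66.970
B = -41704
J/(√(l(-76/(-203)) + B)) = √4485/(√(-3*(-76/(-203))*(6 - 76/(-203)) - 41704)) = √4485/(√(-3*(-76*(-1/203))*(6 - 76*(-1/203)) - 41704)) = √4485/(√(-3*76/203*(6 + 76/203) - 41704)) = √4485/(√(-3*76/203*1294/203 - 41704)) = √4485/(√(-295032/41209 - 41704)) = √4485/(√(-1718875168/41209)) = √4485/((4*I*√107429698/203)) = √4485*(-203*I*√107429698/429718792) = -203*I*√481822195530/429718792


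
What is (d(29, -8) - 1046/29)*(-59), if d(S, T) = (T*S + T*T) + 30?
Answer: 297832/29 ≈ 10270.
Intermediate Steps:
d(S, T) = 30 + T² + S*T (d(S, T) = (S*T + T²) + 30 = (T² + S*T) + 30 = 30 + T² + S*T)
(d(29, -8) - 1046/29)*(-59) = ((30 + (-8)² + 29*(-8)) - 1046/29)*(-59) = ((30 + 64 - 232) - 1046*1/29)*(-59) = (-138 - 1046/29)*(-59) = -5048/29*(-59) = 297832/29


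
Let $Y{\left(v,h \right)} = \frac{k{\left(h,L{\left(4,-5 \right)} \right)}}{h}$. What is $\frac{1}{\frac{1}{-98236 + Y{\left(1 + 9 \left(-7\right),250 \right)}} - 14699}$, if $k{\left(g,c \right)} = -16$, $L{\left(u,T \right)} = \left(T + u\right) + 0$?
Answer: $- \frac{12279508}{180496488217} \approx -6.8032 \cdot 10^{-5}$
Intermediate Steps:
$L{\left(u,T \right)} = T + u$
$Y{\left(v,h \right)} = - \frac{16}{h}$
$\frac{1}{\frac{1}{-98236 + Y{\left(1 + 9 \left(-7\right),250 \right)}} - 14699} = \frac{1}{\frac{1}{-98236 - \frac{16}{250}} - 14699} = \frac{1}{\frac{1}{-98236 - \frac{8}{125}} - 14699} = \frac{1}{\frac{1}{- \frac{12279508}{125}} - 14699} = \frac{1}{- \frac{125}{12279508} - 14699} = \frac{1}{- \frac{180496488217}{12279508}} = - \frac{12279508}{180496488217}$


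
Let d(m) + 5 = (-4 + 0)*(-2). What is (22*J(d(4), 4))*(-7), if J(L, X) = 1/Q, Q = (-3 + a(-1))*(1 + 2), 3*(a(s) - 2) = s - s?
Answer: 154/3 ≈ 51.333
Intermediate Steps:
a(s) = 2 (a(s) = 2 + (s - s)/3 = 2 + (⅓)*0 = 2 + 0 = 2)
d(m) = 3 (d(m) = -5 + (-4 + 0)*(-2) = -5 - 4*(-2) = -5 + 8 = 3)
Q = -3 (Q = (-3 + 2)*(1 + 2) = -1*3 = -3)
J(L, X) = -⅓ (J(L, X) = 1/(-3) = -⅓)
(22*J(d(4), 4))*(-7) = (22*(-⅓))*(-7) = -22/3*(-7) = 154/3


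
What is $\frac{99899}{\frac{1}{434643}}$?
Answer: $43420401057$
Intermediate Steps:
$\frac{99899}{\frac{1}{434643}} = 99899 \frac{1}{\frac{1}{434643}} = 99899 \cdot 434643 = 43420401057$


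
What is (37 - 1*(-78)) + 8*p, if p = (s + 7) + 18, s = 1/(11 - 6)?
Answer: 1583/5 ≈ 316.60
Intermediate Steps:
s = ⅕ (s = 1/5 = ⅕ ≈ 0.20000)
p = 126/5 (p = (⅕ + 7) + 18 = 36/5 + 18 = 126/5 ≈ 25.200)
(37 - 1*(-78)) + 8*p = (37 - 1*(-78)) + 8*(126/5) = (37 + 78) + 1008/5 = 115 + 1008/5 = 1583/5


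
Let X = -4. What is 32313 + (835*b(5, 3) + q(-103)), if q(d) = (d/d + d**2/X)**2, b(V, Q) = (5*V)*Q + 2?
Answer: 114011753/16 ≈ 7.1257e+6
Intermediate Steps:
b(V, Q) = 2 + 5*Q*V (b(V, Q) = 5*Q*V + 2 = 2 + 5*Q*V)
q(d) = (1 - d**2/4)**2 (q(d) = (d/d + d**2/(-4))**2 = (1 + d**2*(-1/4))**2 = (1 - d**2/4)**2)
32313 + (835*b(5, 3) + q(-103)) = 32313 + (835*(2 + 5*3*5) + (-4 + (-103)**2)**2/16) = 32313 + (835*(2 + 75) + (-4 + 10609)**2/16) = 32313 + (835*77 + (1/16)*10605**2) = 32313 + (64295 + (1/16)*112466025) = 32313 + (64295 + 112466025/16) = 32313 + 113494745/16 = 114011753/16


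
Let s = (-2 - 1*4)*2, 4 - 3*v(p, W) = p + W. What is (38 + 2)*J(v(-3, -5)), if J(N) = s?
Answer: -480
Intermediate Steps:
v(p, W) = 4/3 - W/3 - p/3 (v(p, W) = 4/3 - (p + W)/3 = 4/3 - (W + p)/3 = 4/3 + (-W/3 - p/3) = 4/3 - W/3 - p/3)
s = -12 (s = (-2 - 4)*2 = -6*2 = -12)
J(N) = -12
(38 + 2)*J(v(-3, -5)) = (38 + 2)*(-12) = 40*(-12) = -480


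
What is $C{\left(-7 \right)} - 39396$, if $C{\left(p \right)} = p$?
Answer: $-39403$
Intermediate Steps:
$C{\left(-7 \right)} - 39396 = -7 - 39396 = -39403$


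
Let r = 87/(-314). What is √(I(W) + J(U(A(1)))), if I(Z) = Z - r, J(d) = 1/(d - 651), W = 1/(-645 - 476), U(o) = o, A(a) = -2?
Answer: √14510124068443790/229852082 ≈ 0.52407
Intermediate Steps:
r = -87/314 (r = 87*(-1/314) = -87/314 ≈ -0.27707)
W = -1/1121 (W = 1/(-1121) = -1/1121 ≈ -0.00089206)
J(d) = 1/(-651 + d)
I(Z) = 87/314 + Z (I(Z) = Z - 1*(-87/314) = Z + 87/314 = 87/314 + Z)
√(I(W) + J(U(A(1)))) = √((87/314 - 1/1121) + 1/(-651 - 2)) = √(97213/351994 + 1/(-653)) = √(97213/351994 - 1/653) = √(63128095/229852082) = √14510124068443790/229852082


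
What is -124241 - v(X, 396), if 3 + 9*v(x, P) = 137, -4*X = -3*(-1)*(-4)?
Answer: -1118303/9 ≈ -1.2426e+5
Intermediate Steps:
X = 3 (X = -(-3*(-1))*(-4)/4 = -3*(-4)/4 = -¼*(-12) = 3)
v(x, P) = 134/9 (v(x, P) = -⅓ + (⅑)*137 = -⅓ + 137/9 = 134/9)
-124241 - v(X, 396) = -124241 - 1*134/9 = -124241 - 134/9 = -1118303/9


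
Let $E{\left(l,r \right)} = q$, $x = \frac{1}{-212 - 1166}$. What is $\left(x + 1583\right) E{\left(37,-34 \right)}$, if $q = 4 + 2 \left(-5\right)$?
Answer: $- \frac{6544119}{689} \approx -9498.0$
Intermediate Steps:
$q = -6$ ($q = 4 - 10 = -6$)
$x = - \frac{1}{1378}$ ($x = \frac{1}{-1378} = - \frac{1}{1378} \approx -0.00072569$)
$E{\left(l,r \right)} = -6$
$\left(x + 1583\right) E{\left(37,-34 \right)} = \left(- \frac{1}{1378} + 1583\right) \left(-6\right) = \frac{2181373}{1378} \left(-6\right) = - \frac{6544119}{689}$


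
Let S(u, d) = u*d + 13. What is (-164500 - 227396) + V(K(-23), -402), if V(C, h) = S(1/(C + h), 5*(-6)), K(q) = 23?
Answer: -148523627/379 ≈ -3.9188e+5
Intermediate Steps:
S(u, d) = 13 + d*u (S(u, d) = d*u + 13 = 13 + d*u)
V(C, h) = 13 - 30/(C + h) (V(C, h) = 13 + (5*(-6))/(C + h) = 13 - 30/(C + h))
(-164500 - 227396) + V(K(-23), -402) = (-164500 - 227396) + (13 - 30/(23 - 402)) = -391896 + (13 - 30/(-379)) = -391896 + (13 - 30*(-1/379)) = -391896 + (13 + 30/379) = -391896 + 4957/379 = -148523627/379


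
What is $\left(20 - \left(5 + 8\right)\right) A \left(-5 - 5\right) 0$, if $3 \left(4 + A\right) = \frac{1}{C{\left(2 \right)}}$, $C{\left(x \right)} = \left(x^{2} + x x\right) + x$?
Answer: $0$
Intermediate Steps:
$C{\left(x \right)} = x + 2 x^{2}$ ($C{\left(x \right)} = \left(x^{2} + x^{2}\right) + x = 2 x^{2} + x = x + 2 x^{2}$)
$A = - \frac{119}{30}$ ($A = -4 + \frac{1}{3 \cdot 2 \left(1 + 2 \cdot 2\right)} = -4 + \frac{1}{3 \cdot 2 \left(1 + 4\right)} = -4 + \frac{1}{3 \cdot 2 \cdot 5} = -4 + \frac{1}{3 \cdot 10} = -4 + \frac{1}{3} \cdot \frac{1}{10} = -4 + \frac{1}{30} = - \frac{119}{30} \approx -3.9667$)
$\left(20 - \left(5 + 8\right)\right) A \left(-5 - 5\right) 0 = \left(20 - \left(5 + 8\right)\right) \left(- \frac{119}{30}\right) \left(-5 - 5\right) 0 = \left(20 - 13\right) \left(- \frac{119}{30}\right) \left(\left(-10\right) 0\right) = \left(20 - 13\right) \left(- \frac{119}{30}\right) 0 = 7 \left(- \frac{119}{30}\right) 0 = \left(- \frac{833}{30}\right) 0 = 0$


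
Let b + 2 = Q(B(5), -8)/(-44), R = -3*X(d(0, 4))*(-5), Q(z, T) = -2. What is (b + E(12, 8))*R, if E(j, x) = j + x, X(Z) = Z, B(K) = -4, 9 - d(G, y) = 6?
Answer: 17865/22 ≈ 812.04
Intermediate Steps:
d(G, y) = 3 (d(G, y) = 9 - 1*6 = 9 - 6 = 3)
R = 45 (R = -3*3*(-5) = -9*(-5) = 45)
b = -43/22 (b = -2 - 2/(-44) = -2 - 2*(-1/44) = -2 + 1/22 = -43/22 ≈ -1.9545)
(b + E(12, 8))*R = (-43/22 + (12 + 8))*45 = (-43/22 + 20)*45 = (397/22)*45 = 17865/22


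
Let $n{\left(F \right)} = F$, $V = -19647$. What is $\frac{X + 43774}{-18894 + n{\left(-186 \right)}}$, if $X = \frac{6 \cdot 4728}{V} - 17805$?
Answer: $- \frac{1259715}{925592} \approx -1.361$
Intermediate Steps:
$X = - \frac{38871467}{2183}$ ($X = \frac{6 \cdot 4728}{-19647} - 17805 = 28368 \left(- \frac{1}{19647}\right) - 17805 = - \frac{3152}{2183} - 17805 = - \frac{38871467}{2183} \approx -17806.0$)
$\frac{X + 43774}{-18894 + n{\left(-186 \right)}} = \frac{- \frac{38871467}{2183} + 43774}{-18894 - 186} = \frac{56687175}{2183 \left(-19080\right)} = \frac{56687175}{2183} \left(- \frac{1}{19080}\right) = - \frac{1259715}{925592}$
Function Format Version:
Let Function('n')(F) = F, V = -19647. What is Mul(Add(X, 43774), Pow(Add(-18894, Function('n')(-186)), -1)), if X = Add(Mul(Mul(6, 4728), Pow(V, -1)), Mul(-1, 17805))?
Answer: Rational(-1259715, 925592) ≈ -1.3610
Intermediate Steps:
X = Rational(-38871467, 2183) (X = Add(Mul(Mul(6, 4728), Pow(-19647, -1)), Mul(-1, 17805)) = Add(Mul(28368, Rational(-1, 19647)), -17805) = Add(Rational(-3152, 2183), -17805) = Rational(-38871467, 2183) ≈ -17806.)
Mul(Add(X, 43774), Pow(Add(-18894, Function('n')(-186)), -1)) = Mul(Add(Rational(-38871467, 2183), 43774), Pow(Add(-18894, -186), -1)) = Mul(Rational(56687175, 2183), Pow(-19080, -1)) = Mul(Rational(56687175, 2183), Rational(-1, 19080)) = Rational(-1259715, 925592)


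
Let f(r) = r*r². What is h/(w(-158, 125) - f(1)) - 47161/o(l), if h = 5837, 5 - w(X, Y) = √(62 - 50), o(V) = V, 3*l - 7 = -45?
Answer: 363289/38 + 5837*√3/2 ≈ 14615.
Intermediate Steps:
l = -38/3 (l = 7/3 + (⅓)*(-45) = 7/3 - 15 = -38/3 ≈ -12.667)
f(r) = r³
w(X, Y) = 5 - 2*√3 (w(X, Y) = 5 - √(62 - 50) = 5 - √12 = 5 - 2*√3)
h/(w(-158, 125) - f(1)) - 47161/o(l) = 5837/((5 - 2*√3) - 1*1³) - 47161/(-38/3) = 5837/((5 - 2*√3) - 1*1) - 47161*(-3/38) = 5837/((5 - 2*√3) - 1) + 141483/38 = 5837/(4 - 2*√3) + 141483/38 = 141483/38 + 5837/(4 - 2*√3)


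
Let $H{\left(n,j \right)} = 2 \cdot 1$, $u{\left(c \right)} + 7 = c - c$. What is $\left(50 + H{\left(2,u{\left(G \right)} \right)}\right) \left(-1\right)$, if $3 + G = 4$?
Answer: $-52$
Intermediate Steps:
$G = 1$ ($G = -3 + 4 = 1$)
$u{\left(c \right)} = -7$ ($u{\left(c \right)} = -7 + \left(c - c\right) = -7 + 0 = -7$)
$H{\left(n,j \right)} = 2$
$\left(50 + H{\left(2,u{\left(G \right)} \right)}\right) \left(-1\right) = \left(50 + 2\right) \left(-1\right) = 52 \left(-1\right) = -52$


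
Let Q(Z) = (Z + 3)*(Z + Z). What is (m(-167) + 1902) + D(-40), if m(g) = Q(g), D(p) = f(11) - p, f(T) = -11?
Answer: 56707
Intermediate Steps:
Q(Z) = 2*Z*(3 + Z) (Q(Z) = (3 + Z)*(2*Z) = 2*Z*(3 + Z))
D(p) = -11 - p
m(g) = 2*g*(3 + g)
(m(-167) + 1902) + D(-40) = (2*(-167)*(3 - 167) + 1902) + (-11 - 1*(-40)) = (2*(-167)*(-164) + 1902) + (-11 + 40) = (54776 + 1902) + 29 = 56678 + 29 = 56707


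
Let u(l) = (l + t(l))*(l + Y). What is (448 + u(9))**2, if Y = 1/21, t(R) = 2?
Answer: 132204004/441 ≈ 2.9978e+5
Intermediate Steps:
Y = 1/21 ≈ 0.047619
u(l) = (2 + l)*(1/21 + l) (u(l) = (l + 2)*(l + 1/21) = (2 + l)*(1/21 + l))
(448 + u(9))**2 = (448 + (2/21 + 9**2 + (43/21)*9))**2 = (448 + (2/21 + 81 + 129/7))**2 = (448 + 2090/21)**2 = (11498/21)**2 = 132204004/441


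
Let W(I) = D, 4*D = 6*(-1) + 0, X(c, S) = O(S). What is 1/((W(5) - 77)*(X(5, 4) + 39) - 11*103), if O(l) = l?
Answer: -2/9017 ≈ -0.00022180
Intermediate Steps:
X(c, S) = S
D = -3/2 (D = (6*(-1) + 0)/4 = (-6 + 0)/4 = (¼)*(-6) = -3/2 ≈ -1.5000)
W(I) = -3/2
1/((W(5) - 77)*(X(5, 4) + 39) - 11*103) = 1/((-3/2 - 77)*(4 + 39) - 11*103) = 1/(-157/2*43 - 1133) = 1/(-6751/2 - 1133) = 1/(-9017/2) = -2/9017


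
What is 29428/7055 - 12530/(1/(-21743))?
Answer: 1922062747878/7055 ≈ 2.7244e+8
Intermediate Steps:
29428/7055 - 12530/(1/(-21743)) = 29428*(1/7055) - 12530/(-1/21743) = 29428/7055 - 12530*(-21743) = 29428/7055 + 272439790 = 1922062747878/7055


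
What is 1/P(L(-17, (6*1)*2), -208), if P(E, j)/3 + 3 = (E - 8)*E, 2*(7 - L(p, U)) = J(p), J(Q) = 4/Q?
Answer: -289/8046 ≈ -0.035918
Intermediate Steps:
L(p, U) = 7 - 2/p
P(E, j) = -9 + 3*E*(-8 + E) (P(E, j) = -9 + 3*((E - 8)*E) = -9 + 3*((-8 + E)*E) = -9 + 3*(E*(-8 + E)) = -9 + 3*E*(-8 + E))
1/P(L(-17, (6*1)*2), -208) = 1/(-9 - 24*(7 - 2/(-17)) + 3*(7 - 2/(-17))²) = 1/(-9 - 24*(7 - 2*(-1/17)) + 3*(7 - 2*(-1/17))²) = 1/(-9 - 24*(7 + 2/17) + 3*(7 + 2/17)²) = 1/(-9 - 24*121/17 + 3*(121/17)²) = 1/(-9 - 2904/17 + 3*(14641/289)) = 1/(-9 - 2904/17 + 43923/289) = 1/(-8046/289) = -289/8046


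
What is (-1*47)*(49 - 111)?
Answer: 2914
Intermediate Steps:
(-1*47)*(49 - 111) = -47*(-62) = 2914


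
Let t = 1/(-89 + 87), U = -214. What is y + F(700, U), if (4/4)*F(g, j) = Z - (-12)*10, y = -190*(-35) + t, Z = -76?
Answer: 13387/2 ≈ 6693.5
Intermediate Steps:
t = -1/2 (t = 1/(-2) = -1/2 ≈ -0.50000)
y = 13299/2 (y = -190*(-35) - 1/2 = 6650 - 1/2 = 13299/2 ≈ 6649.5)
F(g, j) = 44 (F(g, j) = -76 - (-12)*10 = -76 - 1*(-120) = -76 + 120 = 44)
y + F(700, U) = 13299/2 + 44 = 13387/2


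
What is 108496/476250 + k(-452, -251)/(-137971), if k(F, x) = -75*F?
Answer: -587786692/32854344375 ≈ -0.017891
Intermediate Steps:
108496/476250 + k(-452, -251)/(-137971) = 108496/476250 - 75*(-452)/(-137971) = 108496*(1/476250) + 33900*(-1/137971) = 54248/238125 - 33900/137971 = -587786692/32854344375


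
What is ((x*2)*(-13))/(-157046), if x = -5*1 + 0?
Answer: -65/78523 ≈ -0.00082778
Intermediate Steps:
x = -5 (x = -5 + 0 = -5)
((x*2)*(-13))/(-157046) = (-5*2*(-13))/(-157046) = -10*(-13)*(-1/157046) = 130*(-1/157046) = -65/78523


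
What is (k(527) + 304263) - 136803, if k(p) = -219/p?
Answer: 88251201/527 ≈ 1.6746e+5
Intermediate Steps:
(k(527) + 304263) - 136803 = (-219/527 + 304263) - 136803 = 160346382/527 - 136803 = 88251201/527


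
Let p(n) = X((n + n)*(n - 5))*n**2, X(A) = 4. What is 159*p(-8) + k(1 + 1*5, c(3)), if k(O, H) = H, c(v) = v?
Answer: 40707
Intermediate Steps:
p(n) = 4*n**2
159*p(-8) + k(1 + 1*5, c(3)) = 159*(4*(-8)**2) + 3 = 159*(4*64) + 3 = 159*256 + 3 = 40704 + 3 = 40707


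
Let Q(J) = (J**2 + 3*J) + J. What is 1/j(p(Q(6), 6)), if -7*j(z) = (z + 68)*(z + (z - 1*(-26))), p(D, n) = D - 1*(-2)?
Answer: -7/19500 ≈ -0.00035897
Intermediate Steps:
Q(J) = J**2 + 4*J
p(D, n) = 2 + D (p(D, n) = D + 2 = 2 + D)
j(z) = -(26 + 2*z)*(68 + z)/7 (j(z) = -(z + 68)*(z + (z - 1*(-26)))/7 = -(68 + z)*(z + (z + 26))/7 = -(68 + z)*(z + (26 + z))/7 = -(68 + z)*(26 + 2*z)/7 = -(26 + 2*z)*(68 + z)/7)
1/j(p(Q(6), 6)) = 1/(-1768/7 - 162*(2 + 6*(4 + 6))/7 - 2*(2 + 6*(4 + 6))**2/7) = 1/(-1768/7 - 162*(2 + 6*10)/7 - 2*(2 + 6*10)**2/7) = 1/(-1768/7 - 162*(2 + 60)/7 - 2*(2 + 60)**2/7) = 1/(-1768/7 - 162/7*62 - 2/7*62**2) = 1/(-1768/7 - 10044/7 - 2/7*3844) = 1/(-1768/7 - 10044/7 - 7688/7) = 1/(-19500/7) = -7/19500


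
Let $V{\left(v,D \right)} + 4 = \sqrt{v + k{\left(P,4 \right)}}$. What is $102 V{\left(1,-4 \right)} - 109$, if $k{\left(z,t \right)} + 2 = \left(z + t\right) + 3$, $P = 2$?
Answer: $-517 + 204 \sqrt{2} \approx -228.5$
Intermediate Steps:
$k{\left(z,t \right)} = 1 + t + z$ ($k{\left(z,t \right)} = -2 + \left(\left(z + t\right) + 3\right) = -2 + \left(\left(t + z\right) + 3\right) = -2 + \left(3 + t + z\right) = 1 + t + z$)
$V{\left(v,D \right)} = -4 + \sqrt{7 + v}$ ($V{\left(v,D \right)} = -4 + \sqrt{v + \left(1 + 4 + 2\right)} = -4 + \sqrt{v + 7} = -4 + \sqrt{7 + v}$)
$102 V{\left(1,-4 \right)} - 109 = 102 \left(-4 + \sqrt{7 + 1}\right) - 109 = 102 \left(-4 + \sqrt{8}\right) - 109 = 102 \left(-4 + 2 \sqrt{2}\right) - 109 = \left(-408 + 204 \sqrt{2}\right) - 109 = -517 + 204 \sqrt{2}$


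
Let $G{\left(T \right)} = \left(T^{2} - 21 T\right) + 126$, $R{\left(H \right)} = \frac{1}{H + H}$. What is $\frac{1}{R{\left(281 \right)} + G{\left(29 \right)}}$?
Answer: $\frac{562}{201197} \approx 0.0027933$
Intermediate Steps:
$R{\left(H \right)} = \frac{1}{2 H}$
$G{\left(T \right)} = 126 + T^{2} - 21 T$
$\frac{1}{R{\left(281 \right)} + G{\left(29 \right)}} = \frac{1}{\frac{1}{2 \cdot 281} + \left(126 + 29^{2} - 609\right)} = \frac{1}{\frac{1}{2} \cdot \frac{1}{281} + \left(126 + 841 - 609\right)} = \frac{1}{\frac{1}{562} + 358} = \frac{1}{\frac{201197}{562}} = \frac{562}{201197}$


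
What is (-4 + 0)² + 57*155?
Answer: 8851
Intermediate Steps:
(-4 + 0)² + 57*155 = (-4)² + 8835 = 16 + 8835 = 8851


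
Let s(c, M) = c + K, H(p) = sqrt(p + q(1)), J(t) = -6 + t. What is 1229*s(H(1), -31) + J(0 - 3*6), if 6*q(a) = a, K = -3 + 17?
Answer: 17182 + 1229*sqrt(42)/6 ≈ 18509.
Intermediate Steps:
K = 14
q(a) = a/6
H(p) = sqrt(1/6 + p) (H(p) = sqrt(p + (1/6)*1) = sqrt(p + 1/6) = sqrt(1/6 + p))
s(c, M) = 14 + c (s(c, M) = c + 14 = 14 + c)
1229*s(H(1), -31) + J(0 - 3*6) = 1229*(14 + sqrt(6 + 36*1)/6) + (-6 + (0 - 3*6)) = 1229*(14 + sqrt(6 + 36)/6) + (-6 + (0 - 18)) = 1229*(14 + sqrt(42)/6) + (-6 - 18) = (17206 + 1229*sqrt(42)/6) - 24 = 17182 + 1229*sqrt(42)/6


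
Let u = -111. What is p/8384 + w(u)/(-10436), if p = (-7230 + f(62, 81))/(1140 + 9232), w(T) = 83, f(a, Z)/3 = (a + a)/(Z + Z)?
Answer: -12306958931/1531410532416 ≈ -0.0080364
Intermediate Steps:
f(a, Z) = 3*a/Z (f(a, Z) = 3*((a + a)/(Z + Z)) = 3*((2*a)/((2*Z))) = 3*((2*a)*(1/(2*Z))) = 3*(a/Z) = 3*a/Z)
p = -48787/70011 (p = (-7230 + 3*62/81)/(1140 + 9232) = (-7230 + 3*62*(1/81))/10372 = (-7230 + 62/27)*(1/10372) = -195148/27*1/10372 = -48787/70011 ≈ -0.69685)
p/8384 + w(u)/(-10436) = -48787/70011/8384 + 83/(-10436) = -48787/70011*1/8384 + 83*(-1/10436) = -48787/586972224 - 83/10436 = -12306958931/1531410532416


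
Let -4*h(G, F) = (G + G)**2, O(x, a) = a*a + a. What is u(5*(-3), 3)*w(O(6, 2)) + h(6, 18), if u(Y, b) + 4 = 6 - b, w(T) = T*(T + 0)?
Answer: -72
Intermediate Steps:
O(x, a) = a + a**2 (O(x, a) = a**2 + a = a + a**2)
w(T) = T**2 (w(T) = T*T = T**2)
u(Y, b) = 2 - b (u(Y, b) = -4 + (6 - b) = 2 - b)
h(G, F) = -G**2 (h(G, F) = -(G + G)**2/4 = -4*G**2/4 = -G**2)
u(5*(-3), 3)*w(O(6, 2)) + h(6, 18) = (2 - 1*3)*(2*(1 + 2))**2 - 1*6**2 = (2 - 3)*(2*3)**2 - 1*36 = -1*6**2 - 36 = -1*36 - 36 = -36 - 36 = -72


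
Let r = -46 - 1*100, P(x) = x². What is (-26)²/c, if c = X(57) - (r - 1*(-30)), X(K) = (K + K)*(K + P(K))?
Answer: 13/7250 ≈ 0.0017931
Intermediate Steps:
r = -146 (r = -46 - 100 = -146)
X(K) = 2*K*(K + K²) (X(K) = (K + K)*(K + K²) = (2*K)*(K + K²) = 2*K*(K + K²))
c = 377000 (c = 2*57²*(1 + 57) - (-146 - 1*(-30)) = 2*3249*58 - (-146 + 30) = 376884 - 1*(-116) = 376884 + 116 = 377000)
(-26)²/c = (-26)²/377000 = 676*(1/377000) = 13/7250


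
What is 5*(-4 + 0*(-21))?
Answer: -20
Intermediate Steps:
5*(-4 + 0*(-21)) = 5*(-4 + 0) = 5*(-4) = -20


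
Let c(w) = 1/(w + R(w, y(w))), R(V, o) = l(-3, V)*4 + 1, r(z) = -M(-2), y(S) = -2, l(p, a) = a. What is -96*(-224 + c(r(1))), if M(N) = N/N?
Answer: 21528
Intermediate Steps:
M(N) = 1
r(z) = -1 (r(z) = -1*1 = -1)
R(V, o) = 1 + 4*V (R(V, o) = V*4 + 1 = 4*V + 1 = 1 + 4*V)
c(w) = 1/(1 + 5*w) (c(w) = 1/(w + (1 + 4*w)) = 1/(1 + 5*w))
-96*(-224 + c(r(1))) = -96*(-224 + 1/(1 + 5*(-1))) = -96*(-224 + 1/(1 - 5)) = -96*(-224 + 1/(-4)) = -96*(-224 - ¼) = -96*(-897/4) = 21528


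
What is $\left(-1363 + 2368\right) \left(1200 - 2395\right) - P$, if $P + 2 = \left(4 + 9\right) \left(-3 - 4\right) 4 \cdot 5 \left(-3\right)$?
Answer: $-1206433$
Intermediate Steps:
$P = 5458$ ($P = -2 + \left(4 + 9\right) \left(-3 - 4\right) 4 \cdot 5 \left(-3\right) = -2 + 13 \left(-3 - 4\right) 4 \cdot 5 \left(-3\right) = -2 + 13 \left(-7\right) 4 \cdot 5 \left(-3\right) = -2 + 13 \left(\left(-28\right) 5\right) \left(-3\right) = -2 + 13 \left(-140\right) \left(-3\right) = -2 - -5460 = -2 + 5460 = 5458$)
$\left(-1363 + 2368\right) \left(1200 - 2395\right) - P = \left(-1363 + 2368\right) \left(1200 - 2395\right) - 5458 = 1005 \left(-1195\right) - 5458 = -1200975 - 5458 = -1206433$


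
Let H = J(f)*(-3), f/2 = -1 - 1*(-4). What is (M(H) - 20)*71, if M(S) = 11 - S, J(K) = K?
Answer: 639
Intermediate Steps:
f = 6 (f = 2*(-1 - 1*(-4)) = 2*(-1 + 4) = 2*3 = 6)
H = -18 (H = 6*(-3) = -18)
(M(H) - 20)*71 = ((11 - 1*(-18)) - 20)*71 = ((11 + 18) - 20)*71 = (29 - 20)*71 = 9*71 = 639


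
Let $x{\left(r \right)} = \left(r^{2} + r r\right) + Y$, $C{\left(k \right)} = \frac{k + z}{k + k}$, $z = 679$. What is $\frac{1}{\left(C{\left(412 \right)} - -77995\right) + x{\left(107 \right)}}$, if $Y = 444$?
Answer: $\frac{824}{83502779} \approx 9.8679 \cdot 10^{-6}$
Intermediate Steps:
$C{\left(k \right)} = \frac{679 + k}{2 k}$ ($C{\left(k \right)} = \frac{k + 679}{k + k} = \frac{679 + k}{2 k}$)
$x{\left(r \right)} = 444 + 2 r^{2}$ ($x{\left(r \right)} = \left(r^{2} + r r\right) + 444 = \left(r^{2} + r^{2}\right) + 444 = 2 r^{2} + 444 = 444 + 2 r^{2}$)
$\frac{1}{\left(C{\left(412 \right)} - -77995\right) + x{\left(107 \right)}} = \frac{1}{\left(\frac{679 + 412}{2 \cdot 412} - -77995\right) + \left(444 + 2 \cdot 107^{2}\right)} = \frac{1}{\left(\frac{1}{2} \cdot \frac{1}{412} \cdot 1091 + 77995\right) + \left(444 + 2 \cdot 11449\right)} = \frac{1}{\left(\frac{1091}{824} + 77995\right) + \left(444 + 22898\right)} = \frac{1}{\frac{64268971}{824} + 23342} = \frac{1}{\frac{83502779}{824}} = \frac{824}{83502779}$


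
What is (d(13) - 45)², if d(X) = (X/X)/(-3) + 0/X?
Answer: 18496/9 ≈ 2055.1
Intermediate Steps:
d(X) = -⅓ (d(X) = 1*(-⅓) + 0 = -⅓ + 0 = -⅓)
(d(13) - 45)² = (-⅓ - 45)² = (-136/3)² = 18496/9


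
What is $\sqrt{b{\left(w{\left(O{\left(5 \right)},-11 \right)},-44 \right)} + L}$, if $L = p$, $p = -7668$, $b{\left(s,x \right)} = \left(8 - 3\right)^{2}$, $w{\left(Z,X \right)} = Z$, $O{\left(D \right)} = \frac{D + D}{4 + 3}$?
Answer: $i \sqrt{7643} \approx 87.424 i$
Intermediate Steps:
$O{\left(D \right)} = \frac{2 D}{7}$
$b{\left(s,x \right)} = 25$ ($b{\left(s,x \right)} = 5^{2} = 25$)
$L = -7668$
$\sqrt{b{\left(w{\left(O{\left(5 \right)},-11 \right)},-44 \right)} + L} = \sqrt{25 - 7668} = \sqrt{-7643} = i \sqrt{7643}$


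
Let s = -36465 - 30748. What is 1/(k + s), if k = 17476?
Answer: -1/49737 ≈ -2.0106e-5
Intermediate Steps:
s = -67213
1/(k + s) = 1/(17476 - 67213) = 1/(-49737) = -1/49737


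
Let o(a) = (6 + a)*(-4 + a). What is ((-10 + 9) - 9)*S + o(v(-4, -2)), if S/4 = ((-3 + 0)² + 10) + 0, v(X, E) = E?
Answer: -784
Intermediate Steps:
o(a) = (-4 + a)*(6 + a)
S = 76 (S = 4*(((-3 + 0)² + 10) + 0) = 4*(((-3)² + 10) + 0) = 4*((9 + 10) + 0) = 4*(19 + 0) = 4*19 = 76)
((-10 + 9) - 9)*S + o(v(-4, -2)) = ((-10 + 9) - 9)*76 + (-24 + (-2)² + 2*(-2)) = (-1 - 9)*76 + (-24 + 4 - 4) = -10*76 - 24 = -760 - 24 = -784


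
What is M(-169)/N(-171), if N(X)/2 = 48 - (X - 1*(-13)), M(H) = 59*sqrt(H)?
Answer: 767*I/412 ≈ 1.8617*I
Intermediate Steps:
N(X) = 70 - 2*X (N(X) = 2*(48 - (X - 1*(-13))) = 2*(48 - (X + 13)) = 2*(48 - (13 + X)) = 2*(48 + (-13 - X)) = 2*(35 - X) = 70 - 2*X)
M(-169)/N(-171) = (59*sqrt(-169))/(70 - 2*(-171)) = (59*(13*I))/(70 + 342) = (767*I)/412 = (767*I)*(1/412) = 767*I/412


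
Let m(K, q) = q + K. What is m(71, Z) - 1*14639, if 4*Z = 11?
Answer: -58261/4 ≈ -14565.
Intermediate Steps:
Z = 11/4 (Z = (1/4)*11 = 11/4 ≈ 2.7500)
m(K, q) = K + q
m(71, Z) - 1*14639 = (71 + 11/4) - 1*14639 = 295/4 - 14639 = -58261/4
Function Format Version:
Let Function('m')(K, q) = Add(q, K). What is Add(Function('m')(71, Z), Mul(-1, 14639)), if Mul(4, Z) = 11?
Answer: Rational(-58261, 4) ≈ -14565.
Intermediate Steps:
Z = Rational(11, 4) (Z = Mul(Rational(1, 4), 11) = Rational(11, 4) ≈ 2.7500)
Function('m')(K, q) = Add(K, q)
Add(Function('m')(71, Z), Mul(-1, 14639)) = Add(Add(71, Rational(11, 4)), Mul(-1, 14639)) = Add(Rational(295, 4), -14639) = Rational(-58261, 4)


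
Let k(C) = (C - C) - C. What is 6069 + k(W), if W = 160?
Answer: 5909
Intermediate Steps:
k(C) = -C (k(C) = 0 - C = -C)
6069 + k(W) = 6069 - 1*160 = 6069 - 160 = 5909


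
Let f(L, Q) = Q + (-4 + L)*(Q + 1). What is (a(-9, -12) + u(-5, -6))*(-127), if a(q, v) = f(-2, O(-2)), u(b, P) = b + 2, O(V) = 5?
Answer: 4318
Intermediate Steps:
u(b, P) = 2 + b
f(L, Q) = Q + (1 + Q)*(-4 + L) (f(L, Q) = Q + (-4 + L)*(1 + Q) = Q + (1 + Q)*(-4 + L))
a(q, v) = -31 (a(q, v) = -4 - 2 - 3*5 - 2*5 = -4 - 2 - 15 - 10 = -31)
(a(-9, -12) + u(-5, -6))*(-127) = (-31 + (2 - 5))*(-127) = (-31 - 3)*(-127) = -34*(-127) = 4318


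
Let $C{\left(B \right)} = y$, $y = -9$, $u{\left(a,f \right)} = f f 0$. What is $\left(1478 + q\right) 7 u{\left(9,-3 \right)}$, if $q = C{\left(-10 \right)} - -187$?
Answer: $0$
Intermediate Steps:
$u{\left(a,f \right)} = 0$ ($u{\left(a,f \right)} = f^{2} \cdot 0 = 0$)
$C{\left(B \right)} = -9$
$q = 178$ ($q = -9 - -187 = -9 + 187 = 178$)
$\left(1478 + q\right) 7 u{\left(9,-3 \right)} = \left(1478 + 178\right) 7 \cdot 0 = 1656 \cdot 0 = 0$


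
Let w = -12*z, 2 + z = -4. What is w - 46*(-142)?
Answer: 6604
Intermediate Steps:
z = -6 (z = -2 - 4 = -6)
w = 72 (w = -12*(-6) = 72)
w - 46*(-142) = 72 - 46*(-142) = 72 + 6532 = 6604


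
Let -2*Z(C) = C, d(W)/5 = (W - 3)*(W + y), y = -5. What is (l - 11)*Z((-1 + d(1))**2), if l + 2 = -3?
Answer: 12168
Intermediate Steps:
l = -5 (l = -2 - 3 = -5)
d(W) = 5*(-5 + W)*(-3 + W) (d(W) = 5*((W - 3)*(W - 5)) = 5*((-3 + W)*(-5 + W)) = 5*((-5 + W)*(-3 + W)) = 5*(-5 + W)*(-3 + W))
Z(C) = -C/2
(l - 11)*Z((-1 + d(1))**2) = (-5 - 11)*(-(-1 + (75 - 40*1 + 5*1**2))**2/2) = -(-8)*(-1 + (75 - 40 + 5*1))**2 = -(-8)*(-1 + (75 - 40 + 5))**2 = -(-8)*(-1 + 40)**2 = -(-8)*39**2 = -(-8)*1521 = -16*(-1521/2) = 12168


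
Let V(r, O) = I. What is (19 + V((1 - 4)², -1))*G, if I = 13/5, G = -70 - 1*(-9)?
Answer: -6588/5 ≈ -1317.6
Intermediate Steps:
G = -61 (G = -70 + 9 = -61)
I = 13/5 (I = 13*(⅕) = 13/5 ≈ 2.6000)
V(r, O) = 13/5
(19 + V((1 - 4)², -1))*G = (19 + 13/5)*(-61) = (108/5)*(-61) = -6588/5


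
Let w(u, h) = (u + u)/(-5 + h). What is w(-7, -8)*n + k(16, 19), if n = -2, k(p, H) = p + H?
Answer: 427/13 ≈ 32.846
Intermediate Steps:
k(p, H) = H + p
w(u, h) = 2*u/(-5 + h) (w(u, h) = (2*u)/(-5 + h) = 2*u/(-5 + h))
w(-7, -8)*n + k(16, 19) = (2*(-7)/(-5 - 8))*(-2) + (19 + 16) = (2*(-7)/(-13))*(-2) + 35 = (2*(-7)*(-1/13))*(-2) + 35 = (14/13)*(-2) + 35 = -28/13 + 35 = 427/13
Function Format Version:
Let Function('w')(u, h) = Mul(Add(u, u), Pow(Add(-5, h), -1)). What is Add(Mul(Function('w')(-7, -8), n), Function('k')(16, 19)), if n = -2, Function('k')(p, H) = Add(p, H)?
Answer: Rational(427, 13) ≈ 32.846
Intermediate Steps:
Function('k')(p, H) = Add(H, p)
Function('w')(u, h) = Mul(2, u, Pow(Add(-5, h), -1)) (Function('w')(u, h) = Mul(Mul(2, u), Pow(Add(-5, h), -1)) = Mul(2, u, Pow(Add(-5, h), -1)))
Add(Mul(Function('w')(-7, -8), n), Function('k')(16, 19)) = Add(Mul(Mul(2, -7, Pow(Add(-5, -8), -1)), -2), Add(19, 16)) = Add(Mul(Mul(2, -7, Pow(-13, -1)), -2), 35) = Add(Mul(Mul(2, -7, Rational(-1, 13)), -2), 35) = Add(Mul(Rational(14, 13), -2), 35) = Add(Rational(-28, 13), 35) = Rational(427, 13)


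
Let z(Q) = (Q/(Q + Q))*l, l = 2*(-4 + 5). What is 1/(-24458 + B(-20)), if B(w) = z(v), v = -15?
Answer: -1/24457 ≈ -4.0888e-5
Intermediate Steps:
l = 2 (l = 2*1 = 2)
z(Q) = 1 (z(Q) = (Q/(Q + Q))*2 = (Q/((2*Q)))*2 = ((1/(2*Q))*Q)*2 = (½)*2 = 1)
B(w) = 1
1/(-24458 + B(-20)) = 1/(-24458 + 1) = 1/(-24457) = -1/24457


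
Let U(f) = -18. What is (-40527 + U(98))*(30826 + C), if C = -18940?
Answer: -481917870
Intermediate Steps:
(-40527 + U(98))*(30826 + C) = (-40527 - 18)*(30826 - 18940) = -40545*11886 = -481917870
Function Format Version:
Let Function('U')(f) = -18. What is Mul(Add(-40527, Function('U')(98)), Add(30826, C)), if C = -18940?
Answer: -481917870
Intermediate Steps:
Mul(Add(-40527, Function('U')(98)), Add(30826, C)) = Mul(Add(-40527, -18), Add(30826, -18940)) = Mul(-40545, 11886) = -481917870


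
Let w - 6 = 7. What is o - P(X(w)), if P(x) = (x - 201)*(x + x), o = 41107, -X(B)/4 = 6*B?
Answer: -279005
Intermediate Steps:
w = 13 (w = 6 + 7 = 13)
X(B) = -24*B
P(x) = 2*x*(-201 + x) (P(x) = (-201 + x)*(2*x) = 2*x*(-201 + x))
o - P(X(w)) = 41107 - 2*(-24*13)*(-201 - 24*13) = 41107 - 2*(-312)*(-201 - 312) = 41107 - 2*(-312)*(-513) = 41107 - 1*320112 = 41107 - 320112 = -279005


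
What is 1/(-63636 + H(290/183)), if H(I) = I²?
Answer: -33489/2131021904 ≈ -1.5715e-5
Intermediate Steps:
1/(-63636 + H(290/183)) = 1/(-63636 + (290/183)²) = 1/(-63636 + 84100/33489) = 1/(-2131021904/33489) = -33489/2131021904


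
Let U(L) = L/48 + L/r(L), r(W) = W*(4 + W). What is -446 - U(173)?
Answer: -1273295/2832 ≈ -449.61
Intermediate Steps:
U(L) = 1/(4 + L) + L/48 (U(L) = L/48 + L/((L*(4 + L))) = L*(1/48) + L*(1/(L*(4 + L))) = L/48 + 1/(4 + L) = 1/(4 + L) + L/48)
-446 - U(173) = -446 - (48 + 173*(4 + 173))/(48*(4 + 173)) = -446 - (48 + 173*177)/(48*177) = -446 - (48 + 30621)/(48*177) = -446 - 30669/(48*177) = -446 - 1*10223/2832 = -446 - 10223/2832 = -1273295/2832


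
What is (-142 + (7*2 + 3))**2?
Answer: 15625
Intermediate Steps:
(-142 + (7*2 + 3))**2 = (-142 + (14 + 3))**2 = (-142 + 17)**2 = (-125)**2 = 15625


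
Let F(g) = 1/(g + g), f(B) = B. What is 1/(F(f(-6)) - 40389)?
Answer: -12/484669 ≈ -2.4759e-5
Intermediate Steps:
F(g) = 1/(2*g)
1/(F(f(-6)) - 40389) = 1/((½)/(-6) - 40389) = 1/((½)*(-⅙) - 40389) = 1/(-1/12 - 40389) = 1/(-484669/12) = -12/484669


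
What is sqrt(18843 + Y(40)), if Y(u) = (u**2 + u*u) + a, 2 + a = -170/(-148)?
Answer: sqrt(120702806)/74 ≈ 148.47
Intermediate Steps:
a = -63/74 (a = -2 - 170/(-148) = -2 - 170*(-1/148) = -2 + 85/74 = -63/74 ≈ -0.85135)
Y(u) = -63/74 + 2*u**2 (Y(u) = (u**2 + u*u) - 63/74 = (u**2 + u**2) - 63/74 = 2*u**2 - 63/74 = -63/74 + 2*u**2)
sqrt(18843 + Y(40)) = sqrt(18843 + (-63/74 + 2*40**2)) = sqrt(18843 + (-63/74 + 2*1600)) = sqrt(18843 + (-63/74 + 3200)) = sqrt(18843 + 236737/74) = sqrt(1631119/74) = sqrt(120702806)/74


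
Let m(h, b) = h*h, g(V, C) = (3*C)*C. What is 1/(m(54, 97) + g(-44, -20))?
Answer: 1/4116 ≈ 0.00024295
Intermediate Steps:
g(V, C) = 3*C**2
m(h, b) = h**2
1/(m(54, 97) + g(-44, -20)) = 1/(54**2 + 3*(-20)**2) = 1/(2916 + 3*400) = 1/(2916 + 1200) = 1/4116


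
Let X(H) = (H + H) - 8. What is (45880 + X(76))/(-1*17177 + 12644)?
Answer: -46024/4533 ≈ -10.153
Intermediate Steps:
X(H) = -8 + 2*H (X(H) = 2*H - 8 = -8 + 2*H)
(45880 + X(76))/(-1*17177 + 12644) = (45880 + (-8 + 2*76))/(-1*17177 + 12644) = (45880 + (-8 + 152))/(-17177 + 12644) = (45880 + 144)/(-4533) = 46024*(-1/4533) = -46024/4533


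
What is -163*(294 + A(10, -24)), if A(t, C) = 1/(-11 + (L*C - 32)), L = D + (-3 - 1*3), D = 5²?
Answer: -23912915/499 ≈ -47922.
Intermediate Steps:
D = 25
L = 19 (L = 25 + (-3 - 1*3) = 25 + (-3 - 3) = 25 - 6 = 19)
A(t, C) = 1/(-43 + 19*C) (A(t, C) = 1/(-11 + (19*C - 32)) = 1/(-11 + (-32 + 19*C)) = 1/(-43 + 19*C))
-163*(294 + A(10, -24)) = -163*(294 + 1/(-43 + 19*(-24))) = -163*(294 + 1/(-43 - 456)) = -163*(294 + 1/(-499)) = -163*(294 - 1/499) = -163*146705/499 = -23912915/499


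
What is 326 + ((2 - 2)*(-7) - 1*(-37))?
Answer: 363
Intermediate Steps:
326 + ((2 - 2)*(-7) - 1*(-37)) = 326 + (0*(-7) + 37) = 326 + (0 + 37) = 326 + 37 = 363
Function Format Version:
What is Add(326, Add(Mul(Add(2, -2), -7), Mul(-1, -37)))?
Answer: 363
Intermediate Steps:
Add(326, Add(Mul(Add(2, -2), -7), Mul(-1, -37))) = Add(326, Add(Mul(0, -7), 37)) = Add(326, Add(0, 37)) = Add(326, 37) = 363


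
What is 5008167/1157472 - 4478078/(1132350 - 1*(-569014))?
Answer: 92707365027/54702255328 ≈ 1.6948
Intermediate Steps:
5008167/1157472 - 4478078/(1132350 - 1*(-569014)) = 5008167*(1/1157472) - 4478078/(1132350 + 569014) = 556463/128608 - 4478078/1701364 = 556463/128608 - 4478078*1/1701364 = 556463/128608 - 2239039/850682 = 92707365027/54702255328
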